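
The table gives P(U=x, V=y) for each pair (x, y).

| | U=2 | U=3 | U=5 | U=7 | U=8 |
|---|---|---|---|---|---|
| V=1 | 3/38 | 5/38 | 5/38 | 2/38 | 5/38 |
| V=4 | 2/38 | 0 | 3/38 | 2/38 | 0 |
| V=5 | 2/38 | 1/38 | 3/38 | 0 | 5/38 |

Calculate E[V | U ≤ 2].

3

P(U ≤ 2) = 7/38.
Σ V·P over the event = 1·(3/38) + 4·(2/38) + 5·(2/38) = 21/38.
E[V | U ≤ 2] = (21/38) / (7/38) = 3.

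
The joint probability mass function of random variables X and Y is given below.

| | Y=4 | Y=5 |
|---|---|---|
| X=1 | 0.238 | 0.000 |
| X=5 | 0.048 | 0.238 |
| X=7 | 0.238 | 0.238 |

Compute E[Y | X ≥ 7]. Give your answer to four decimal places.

P(X ≥ 7) = 0.476.
Σ Y·P over the event = 4·(0.238) + 5·(0.238) = 2.142.
E[Y | X ≥ 7] = (2.142) / (0.476) = 4.5000.

4.5000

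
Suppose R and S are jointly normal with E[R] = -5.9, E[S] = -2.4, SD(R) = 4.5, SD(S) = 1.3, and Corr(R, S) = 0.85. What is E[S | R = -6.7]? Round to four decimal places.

The regression of S on R has slope ρ·σ_S/σ_R and passes through (μ_R, μ_S).
E[S | R=-6.7] = -2.4 + (0.85)·(1.3/4.5)·(-6.7 − (-5.9)) = -2.4 + (0.24556)·(-0.8) = -2.5964.

-2.5964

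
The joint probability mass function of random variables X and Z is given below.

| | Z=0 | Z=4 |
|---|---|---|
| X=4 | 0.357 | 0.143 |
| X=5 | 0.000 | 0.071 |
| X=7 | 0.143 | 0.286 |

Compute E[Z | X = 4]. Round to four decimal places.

P(X = 4) = 0.500.
Summing Z·P(X=x,Z=y) over the conditioning event gives 0.572.
E[Z | X = 4] = (0.572) / (0.500) = 1.1440.

1.1440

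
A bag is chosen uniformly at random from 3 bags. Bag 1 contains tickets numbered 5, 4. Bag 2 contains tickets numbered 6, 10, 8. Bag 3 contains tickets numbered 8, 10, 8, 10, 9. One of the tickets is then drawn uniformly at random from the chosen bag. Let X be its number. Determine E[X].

43/6

E[X | bag 1] = (5+4)/2 = 9/2.
E[X | bag 2] = (6+10+8)/3 = 8.
E[X | bag 3] = (8+10+8+10+9)/5 = 9.
E[X] = (1/3)·(9/2) + (1/3)·(8) + (1/3)·(9) = 43/6.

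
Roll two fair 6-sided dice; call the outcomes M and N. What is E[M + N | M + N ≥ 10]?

32/3

Outcomes with M + N ≥ 10: (4,6), (5,5), (5,6), (6,4), (6,5), (6,6), each with probability 1/36.
E[M + N | M + N ≥ 10] = (10 + 10 + 11 + 10 + 11 + 12) / 6 = 32/3.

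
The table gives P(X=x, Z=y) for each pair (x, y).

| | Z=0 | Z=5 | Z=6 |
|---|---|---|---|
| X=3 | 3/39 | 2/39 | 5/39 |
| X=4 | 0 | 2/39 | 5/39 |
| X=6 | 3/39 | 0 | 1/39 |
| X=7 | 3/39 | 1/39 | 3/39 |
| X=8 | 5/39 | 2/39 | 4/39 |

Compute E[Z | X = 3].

P(X = 3) = 10/39.
Σ Z·P over the event = 0·(3/39) + 5·(2/39) + 6·(5/39) = 40/39.
E[Z | X = 3] = (40/39) / (10/39) = 4.

4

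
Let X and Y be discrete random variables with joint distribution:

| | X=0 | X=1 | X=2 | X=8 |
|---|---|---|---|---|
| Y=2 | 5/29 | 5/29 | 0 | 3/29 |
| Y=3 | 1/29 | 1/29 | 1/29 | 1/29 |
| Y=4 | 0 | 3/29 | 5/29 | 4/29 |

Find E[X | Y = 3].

P(Y = 3) = 4/29.
Σ X·P over the event = 0·(1/29) + 1·(1/29) + 2·(1/29) + 8·(1/29) = 11/29.
E[X | Y = 3] = (11/29) / (4/29) = 11/4.

11/4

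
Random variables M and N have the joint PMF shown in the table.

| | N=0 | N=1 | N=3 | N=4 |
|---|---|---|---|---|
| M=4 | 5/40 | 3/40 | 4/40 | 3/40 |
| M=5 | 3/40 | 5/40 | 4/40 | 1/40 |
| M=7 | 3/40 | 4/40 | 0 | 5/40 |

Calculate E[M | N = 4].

P(N = 4) = 9/40.
Σ M·P over the event = 4·(3/40) + 5·(1/40) + 7·(5/40) = 13/10.
E[M | N = 4] = (13/10) / (9/40) = 52/9.

52/9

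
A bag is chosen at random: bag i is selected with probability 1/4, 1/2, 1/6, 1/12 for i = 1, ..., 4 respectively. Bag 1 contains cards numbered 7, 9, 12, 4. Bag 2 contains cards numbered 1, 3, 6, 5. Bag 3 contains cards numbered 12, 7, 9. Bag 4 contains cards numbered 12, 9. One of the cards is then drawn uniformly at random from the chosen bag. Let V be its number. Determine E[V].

E[V | bag 1] = (7+9+12+4)/4 = 8.
E[V | bag 2] = (1+3+6+5)/4 = 15/4.
E[V | bag 3] = (12+7+9)/3 = 28/3.
E[V | bag 4] = (12+9)/2 = 21/2.
E[V] = (1/4)·(8) + (1/2)·(15/4) + (1/6)·(28/3) + (1/12)·(21/2) = 227/36.

227/36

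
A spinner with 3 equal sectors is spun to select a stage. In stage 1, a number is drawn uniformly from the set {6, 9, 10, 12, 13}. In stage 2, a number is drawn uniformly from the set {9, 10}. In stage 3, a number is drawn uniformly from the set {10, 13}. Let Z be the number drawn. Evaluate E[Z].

31/3

E[Z | stage 1] = (6+9+10+12+13)/5 = 10.
E[Z | stage 2] = (9+10)/2 = 19/2.
E[Z | stage 3] = (10+13)/2 = 23/2.
E[Z] = (1/3)·(10) + (1/3)·(19/2) + (1/3)·(23/2) = 31/3.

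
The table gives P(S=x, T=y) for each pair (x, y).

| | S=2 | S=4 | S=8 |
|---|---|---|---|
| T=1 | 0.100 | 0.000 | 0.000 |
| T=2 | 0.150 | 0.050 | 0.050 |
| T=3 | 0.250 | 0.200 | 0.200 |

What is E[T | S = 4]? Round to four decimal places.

2.8000

P(S = 4) = 0.250.
Σ T·P over the event = 2·(0.050) + 3·(0.200) = 0.700.
E[T | S = 4] = (0.700) / (0.250) = 2.8000.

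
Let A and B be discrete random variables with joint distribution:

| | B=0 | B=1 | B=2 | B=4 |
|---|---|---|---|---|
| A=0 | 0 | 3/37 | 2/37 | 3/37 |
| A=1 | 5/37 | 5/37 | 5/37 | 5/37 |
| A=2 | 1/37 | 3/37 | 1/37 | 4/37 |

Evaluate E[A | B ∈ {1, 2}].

18/19

P(B ∈ {1, 2}) = 19/37.
Σ A·P over the event = 0·(3/37) + 0·(2/37) + 1·(5/37) + 1·(5/37) + 2·(3/37) + 2·(1/37) = 18/37.
E[A | B ∈ {1, 2}] = (18/37) / (19/37) = 18/19.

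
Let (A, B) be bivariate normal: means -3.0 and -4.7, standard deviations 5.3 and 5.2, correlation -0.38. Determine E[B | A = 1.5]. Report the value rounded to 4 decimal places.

-6.3777

E[B | A=x] = μ_B + ρ(σ_B/σ_A)(x − μ_A) for jointly normal variables.
E[B | A=1.5] = -4.7 + (-0.38)·(5.2/5.3)·(1.5 − (-3.0)) = -4.7 + (-0.37283)·(4.5) = -6.3777.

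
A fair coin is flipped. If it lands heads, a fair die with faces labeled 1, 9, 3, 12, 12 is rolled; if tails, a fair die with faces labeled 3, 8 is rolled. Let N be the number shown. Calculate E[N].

129/20

E[N | heads] = (1+9+3+12+12)/5 = 37/5.
E[N | tails] = (3+8)/2 = 11/2.
By the law of total expectation,
E[N] = (1/2)·(37/5) + (1/2)·(11/2) = 129/20.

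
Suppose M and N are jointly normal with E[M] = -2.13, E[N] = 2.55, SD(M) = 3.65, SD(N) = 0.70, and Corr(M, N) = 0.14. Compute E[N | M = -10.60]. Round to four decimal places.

The regression of N on M has slope ρ·σ_N/σ_M and passes through (μ_M, μ_N).
E[N | M=-10.60] = 2.55 + (0.14)·(0.70/3.65)·(-10.60 − (-2.13)) = 2.55 + (0.026849)·(-8.47) = 2.3226.

2.3226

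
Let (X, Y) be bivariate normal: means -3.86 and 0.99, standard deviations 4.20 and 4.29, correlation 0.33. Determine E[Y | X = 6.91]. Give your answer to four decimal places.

4.6203

The regression of Y on X has slope ρ·σ_Y/σ_X and passes through (μ_X, μ_Y).
E[Y | X=6.91] = 0.99 + (0.33)·(4.29/4.20)·(6.91 − (-3.86)) = 0.99 + (0.337071)·(10.77) = 4.6203.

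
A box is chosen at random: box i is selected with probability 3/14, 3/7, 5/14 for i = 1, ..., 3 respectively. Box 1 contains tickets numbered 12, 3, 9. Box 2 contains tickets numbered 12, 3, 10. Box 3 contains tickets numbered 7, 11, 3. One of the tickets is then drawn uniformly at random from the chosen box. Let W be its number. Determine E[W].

109/14

E[W | box 1] = (12+3+9)/3 = 8.
E[W | box 2] = (12+3+10)/3 = 25/3.
E[W | box 3] = (7+11+3)/3 = 7.
E[W] = (3/14)·(8) + (3/7)·(25/3) + (5/14)·(7) = 109/14.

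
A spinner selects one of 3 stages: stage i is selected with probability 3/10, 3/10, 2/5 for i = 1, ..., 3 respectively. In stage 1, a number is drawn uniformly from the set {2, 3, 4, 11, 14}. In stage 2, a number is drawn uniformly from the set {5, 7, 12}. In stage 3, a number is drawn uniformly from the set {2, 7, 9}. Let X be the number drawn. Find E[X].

171/25

E[X | stage 1] = (2+3+4+11+14)/5 = 34/5.
E[X | stage 2] = (5+7+12)/3 = 8.
E[X | stage 3] = (2+7+9)/3 = 6.
E[X] = (3/10)·(34/5) + (3/10)·(8) + (2/5)·(6) = 171/25.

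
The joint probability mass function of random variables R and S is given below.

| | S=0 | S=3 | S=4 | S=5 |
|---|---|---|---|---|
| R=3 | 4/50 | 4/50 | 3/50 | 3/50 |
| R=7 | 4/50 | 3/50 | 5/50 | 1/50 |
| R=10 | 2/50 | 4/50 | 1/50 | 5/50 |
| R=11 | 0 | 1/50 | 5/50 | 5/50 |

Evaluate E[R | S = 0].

6

P(S = 0) = 1/5.
Summing R·P(R=x,S=y) over the conditioning event gives 6/5.
E[R | S = 0] = (6/5) / (1/5) = 6.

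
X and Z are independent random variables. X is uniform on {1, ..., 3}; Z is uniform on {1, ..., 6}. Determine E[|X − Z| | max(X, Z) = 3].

P(max(X, Z) = 3) = 5/18.
Summing |X−Z|·P(x,y) over outcomes with max(X, Z) = 3 gives 1/3.
E[|X − Z| | max(X, Z) = 3] = (1/3) / (5/18) = 6/5.

6/5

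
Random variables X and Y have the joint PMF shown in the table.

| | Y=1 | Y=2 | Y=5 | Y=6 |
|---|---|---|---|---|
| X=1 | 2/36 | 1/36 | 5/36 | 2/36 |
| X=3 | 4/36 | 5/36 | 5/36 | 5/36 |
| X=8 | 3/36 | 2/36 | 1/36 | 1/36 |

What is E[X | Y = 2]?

P(Y = 2) = 2/9.
Σ X·P over the event = 1·(1/36) + 3·(5/36) + 8·(2/36) = 8/9.
E[X | Y = 2] = (8/9) / (2/9) = 4.

4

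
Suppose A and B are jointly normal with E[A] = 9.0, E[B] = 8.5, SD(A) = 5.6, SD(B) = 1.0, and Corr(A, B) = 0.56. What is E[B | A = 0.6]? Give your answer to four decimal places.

7.6600

The regression of B on A has slope ρ·σ_B/σ_A and passes through (μ_A, μ_B).
E[B | A=0.6] = 8.5 + (0.56)·(1.0/5.6)·(0.6 − (9.0)) = 8.5 + (0.1)·(-8.4) = 7.6600.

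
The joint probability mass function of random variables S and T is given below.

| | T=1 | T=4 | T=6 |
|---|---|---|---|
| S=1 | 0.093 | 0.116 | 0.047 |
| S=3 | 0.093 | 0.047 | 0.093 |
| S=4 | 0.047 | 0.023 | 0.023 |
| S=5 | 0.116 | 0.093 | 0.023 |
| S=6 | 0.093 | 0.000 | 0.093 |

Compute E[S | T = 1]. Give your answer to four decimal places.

3.8416

P(T = 1) = 0.442.
Σ S·P over the event = 1·(0.093) + 3·(0.093) + 4·(0.047) + 5·(0.116) + 6·(0.093) = 1.698.
E[S | T = 1] = (1.698) / (0.442) = 3.8416.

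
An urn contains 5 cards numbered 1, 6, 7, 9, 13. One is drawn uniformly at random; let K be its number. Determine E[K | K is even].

6

P(K is even) = 1/5.
Σ over the event: 6·1/5 = 6/5.
E[K | K is even] = (6/5) / (1/5) = 6.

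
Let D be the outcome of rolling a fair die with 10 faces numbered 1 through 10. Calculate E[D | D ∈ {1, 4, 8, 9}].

P(D ∈ {1, 4, 8, 9}) = 2/5.
Σ over the event: 1·1/10 + 4·1/10 + 8·1/10 + 9·1/10 = 11/5.
E[D | D ∈ {1, 4, 8, 9}] = (11/5) / (2/5) = 11/2.

11/2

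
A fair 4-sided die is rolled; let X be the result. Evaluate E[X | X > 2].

7/2

Given X > 2, X is equally likely to be any of {3, 4}.
E[X | X > 2] = (3 + 4) / 2 = 7/2.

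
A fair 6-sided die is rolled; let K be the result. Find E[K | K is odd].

Given K is odd, K is equally likely to be any of {1, 3, 5}.
E[K | K is odd] = (1 + 3 + 5) / 3 = 3.

3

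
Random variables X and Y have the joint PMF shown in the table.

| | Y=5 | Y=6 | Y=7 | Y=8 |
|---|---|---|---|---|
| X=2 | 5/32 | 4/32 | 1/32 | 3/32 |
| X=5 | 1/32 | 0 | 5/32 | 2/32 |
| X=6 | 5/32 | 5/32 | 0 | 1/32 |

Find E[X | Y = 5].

45/11

P(Y = 5) = 11/32.
Summing X·P(X=x,Y=y) over the conditioning event gives 45/32.
E[X | Y = 5] = (45/32) / (11/32) = 45/11.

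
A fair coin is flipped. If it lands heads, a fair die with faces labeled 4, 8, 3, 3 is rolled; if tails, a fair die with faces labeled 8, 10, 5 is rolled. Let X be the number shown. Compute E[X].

E[X | heads] = (4+8+3+3)/4 = 9/2.
E[X | tails] = (8+10+5)/3 = 23/3.
By the law of total expectation,
E[X] = (1/2)·(9/2) + (1/2)·(23/3) = 73/12.

73/12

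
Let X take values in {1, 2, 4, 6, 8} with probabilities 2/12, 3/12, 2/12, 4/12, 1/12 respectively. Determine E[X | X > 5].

P(X > 5) = 5/12.
Σ over the event: 6·1/3 + 8·1/12 = 8/3.
E[X | X > 5] = (8/3) / (5/12) = 32/5.

32/5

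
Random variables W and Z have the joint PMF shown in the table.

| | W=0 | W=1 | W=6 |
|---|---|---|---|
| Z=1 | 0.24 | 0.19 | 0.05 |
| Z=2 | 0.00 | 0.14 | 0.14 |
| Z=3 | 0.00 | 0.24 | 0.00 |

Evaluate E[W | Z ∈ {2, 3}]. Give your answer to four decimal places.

2.3462

P(Z ∈ {2, 3}) = 0.52.
Σ W·P over the event = 1·(0.14) + 1·(0.24) + 6·(0.14) = 1.22.
E[W | Z ∈ {2, 3}] = (1.22) / (0.52) = 2.3462.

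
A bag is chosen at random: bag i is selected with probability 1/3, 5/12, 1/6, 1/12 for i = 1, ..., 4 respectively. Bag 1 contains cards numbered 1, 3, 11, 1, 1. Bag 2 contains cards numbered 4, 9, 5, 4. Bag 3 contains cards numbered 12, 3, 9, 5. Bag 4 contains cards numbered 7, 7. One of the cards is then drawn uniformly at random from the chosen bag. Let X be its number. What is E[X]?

313/60

E[X | bag 1] = (1+3+11+1+1)/5 = 17/5.
E[X | bag 2] = (4+9+5+4)/4 = 11/2.
E[X | bag 3] = (12+3+9+5)/4 = 29/4.
E[X | bag 4] = (7+7)/2 = 7.
E[X] = (1/3)·(17/5) + (5/12)·(11/2) + (1/6)·(29/4) + (1/12)·(7) = 313/60.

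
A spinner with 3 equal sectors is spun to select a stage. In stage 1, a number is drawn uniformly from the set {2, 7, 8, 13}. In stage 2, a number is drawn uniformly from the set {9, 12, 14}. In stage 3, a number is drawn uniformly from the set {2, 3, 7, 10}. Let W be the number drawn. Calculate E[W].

E[W | stage 1] = (2+7+8+13)/4 = 15/2.
E[W | stage 2] = (9+12+14)/3 = 35/3.
E[W | stage 3] = (2+3+7+10)/4 = 11/2.
By the law of total expectation,
E[W] = (1/3)·(15/2) + (1/3)·(35/3) + (1/3)·(11/2) = 74/9.

74/9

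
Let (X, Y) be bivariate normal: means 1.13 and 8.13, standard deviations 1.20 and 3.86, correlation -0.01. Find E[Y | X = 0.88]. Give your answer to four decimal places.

8.1380

For a bivariate normal, E[Y | X=x] = μ_Y + ρ·(σ_Y/σ_X)·(x − μ_X).
E[Y | X=0.88] = 8.13 + (-0.01)·(3.86/1.20)·(0.88 − (1.13)) = 8.13 + (-0.032167)·(-0.25) = 8.1380.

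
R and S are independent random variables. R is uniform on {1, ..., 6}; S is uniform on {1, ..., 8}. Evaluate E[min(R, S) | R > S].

7/3

P(R > S) = 5/16.
Summing min(R,S)·P(x,y) over outcomes with R > S gives 35/48.
E[min(R, S) | R > S] = (35/48) / (5/16) = 7/3.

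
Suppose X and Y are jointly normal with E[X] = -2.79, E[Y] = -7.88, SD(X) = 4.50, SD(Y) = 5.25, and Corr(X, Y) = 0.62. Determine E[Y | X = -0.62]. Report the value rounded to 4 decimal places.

The regression of Y on X has slope ρ·σ_Y/σ_X and passes through (μ_X, μ_Y).
E[Y | X=-0.62] = -7.88 + (0.62)·(5.25/4.50)·(-0.62 − (-2.79)) = -7.88 + (0.72333)·(2.17) = -6.3104.

-6.3104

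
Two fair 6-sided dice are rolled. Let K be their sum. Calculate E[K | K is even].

7

P(K is even) = 1/2.
Σ over the event: 2·1/36 + 4·1/12 + 6·5/36 + 8·5/36 + 10·1/12 + 12·1/36 = 7/2.
E[K | K is even] = (7/2) / (1/2) = 7.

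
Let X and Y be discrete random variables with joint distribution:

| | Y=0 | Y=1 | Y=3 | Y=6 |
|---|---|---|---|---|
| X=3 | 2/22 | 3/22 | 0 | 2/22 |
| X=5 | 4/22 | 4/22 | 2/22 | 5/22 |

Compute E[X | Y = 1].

P(Y = 1) = 7/22.
Σ X·P over the event = 3·(3/22) + 5·(4/22) = 29/22.
E[X | Y = 1] = (29/22) / (7/22) = 29/7.

29/7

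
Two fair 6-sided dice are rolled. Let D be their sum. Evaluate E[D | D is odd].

P(D is odd) = 1/2.
Σ over the event: 3·1/18 + 5·1/9 + 7·1/6 + 9·1/9 + 11·1/18 = 7/2.
E[D | D is odd] = (7/2) / (1/2) = 7.

7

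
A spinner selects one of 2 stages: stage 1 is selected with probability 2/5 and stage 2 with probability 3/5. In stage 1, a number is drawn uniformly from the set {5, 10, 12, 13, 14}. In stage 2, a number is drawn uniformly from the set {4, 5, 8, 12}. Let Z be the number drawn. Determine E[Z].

867/100

E[Z | stage 1] = (5+10+12+13+14)/5 = 54/5.
E[Z | stage 2] = (4+5+8+12)/4 = 29/4.
E[Z] = (2/5)·(54/5) + (3/5)·(29/4) = 867/100.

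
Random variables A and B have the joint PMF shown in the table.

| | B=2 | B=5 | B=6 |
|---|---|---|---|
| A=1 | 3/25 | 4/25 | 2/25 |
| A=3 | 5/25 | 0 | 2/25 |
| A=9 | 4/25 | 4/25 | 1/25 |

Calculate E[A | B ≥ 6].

17/5

P(B ≥ 6) = 1/5.
Σ A·P over the event = 1·(2/25) + 3·(2/25) + 9·(1/25) = 17/25.
E[A | B ≥ 6] = (17/25) / (1/5) = 17/5.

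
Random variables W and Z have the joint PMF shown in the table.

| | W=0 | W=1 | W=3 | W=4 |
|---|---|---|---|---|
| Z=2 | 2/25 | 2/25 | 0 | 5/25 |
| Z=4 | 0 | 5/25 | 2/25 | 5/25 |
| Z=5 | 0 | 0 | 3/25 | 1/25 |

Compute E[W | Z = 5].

13/4

P(Z = 5) = 4/25.
Σ W·P over the event = 3·(3/25) + 4·(1/25) = 13/25.
E[W | Z = 5] = (13/25) / (4/25) = 13/4.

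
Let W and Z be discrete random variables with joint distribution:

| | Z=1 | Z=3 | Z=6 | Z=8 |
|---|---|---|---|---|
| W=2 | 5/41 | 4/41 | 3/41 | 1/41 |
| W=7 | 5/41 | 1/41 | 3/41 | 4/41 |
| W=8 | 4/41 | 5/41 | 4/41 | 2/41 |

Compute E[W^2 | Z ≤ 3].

151/4

P(Z ≤ 3) = 24/41.
Σ W^2·P over the event = 4·(5/41) + 4·(4/41) + 49·(5/41) + 49·(1/41) + 64·(4/41) + 64·(5/41) = 906/41.
E[W^2 | Z ≤ 3] = (906/41) / (24/41) = 151/4.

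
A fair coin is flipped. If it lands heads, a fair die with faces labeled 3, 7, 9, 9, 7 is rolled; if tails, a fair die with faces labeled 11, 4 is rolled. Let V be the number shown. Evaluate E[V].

29/4

E[V | heads] = (3+7+9+9+7)/5 = 7.
E[V | tails] = (11+4)/2 = 15/2.
By the law of total expectation,
E[V] = (1/2)·(7) + (1/2)·(15/2) = 29/4.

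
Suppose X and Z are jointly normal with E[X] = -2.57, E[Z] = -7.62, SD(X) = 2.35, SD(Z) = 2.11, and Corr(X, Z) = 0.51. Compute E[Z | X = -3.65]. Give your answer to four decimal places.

-8.1145

The regression of Z on X has slope ρ·σ_Z/σ_X and passes through (μ_X, μ_Z).
E[Z | X=-3.65] = -7.62 + (0.51)·(2.11/2.35)·(-3.65 − (-2.57)) = -7.62 + (0.45791)·(-1.08) = -8.1145.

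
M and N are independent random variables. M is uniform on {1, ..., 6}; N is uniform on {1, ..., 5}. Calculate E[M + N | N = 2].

P(N = 2) = 1/5.
Summing (M+N)·P(x,y) over outcomes with N = 2 gives 11/10.
E[M + N | N = 2] = (11/10) / (1/5) = 11/2.

11/2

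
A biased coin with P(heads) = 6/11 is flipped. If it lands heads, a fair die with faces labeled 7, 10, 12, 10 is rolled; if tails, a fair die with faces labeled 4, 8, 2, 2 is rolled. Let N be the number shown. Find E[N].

157/22

E[N | heads] = (7+10+12+10)/4 = 39/4.
E[N | tails] = (4+8+2+2)/4 = 4.
By the law of total expectation,
E[N] = (6/11)·(39/4) + (5/11)·(4) = 157/22.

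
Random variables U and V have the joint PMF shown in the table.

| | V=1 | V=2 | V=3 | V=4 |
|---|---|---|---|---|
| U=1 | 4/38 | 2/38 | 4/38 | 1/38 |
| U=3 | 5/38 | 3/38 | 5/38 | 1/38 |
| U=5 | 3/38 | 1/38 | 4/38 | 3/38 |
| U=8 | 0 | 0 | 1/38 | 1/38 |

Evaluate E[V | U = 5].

29/11

P(U = 5) = 11/38.
Σ V·P over the event = 1·(3/38) + 2·(1/38) + 3·(4/38) + 4·(3/38) = 29/38.
E[V | U = 5] = (29/38) / (11/38) = 29/11.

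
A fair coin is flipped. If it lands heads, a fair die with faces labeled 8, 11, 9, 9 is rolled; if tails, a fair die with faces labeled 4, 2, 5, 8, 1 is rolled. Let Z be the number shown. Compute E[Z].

E[Z | heads] = (8+11+9+9)/4 = 37/4.
E[Z | tails] = (4+2+5+8+1)/5 = 4.
E[Z] = (1/2)·(37/4) + (1/2)·(4) = 53/8.

53/8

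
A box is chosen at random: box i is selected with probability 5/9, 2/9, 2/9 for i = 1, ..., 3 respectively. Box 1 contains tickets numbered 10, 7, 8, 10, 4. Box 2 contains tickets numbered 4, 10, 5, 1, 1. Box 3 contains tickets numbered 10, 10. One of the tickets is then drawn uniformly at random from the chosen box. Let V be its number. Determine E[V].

E[V | box 1] = (10+7+8+10+4)/5 = 39/5.
E[V | box 2] = (4+10+5+1+1)/5 = 21/5.
E[V | box 3] = (10+10)/2 = 10.
By the law of total expectation,
E[V] = (5/9)·(39/5) + (2/9)·(21/5) + (2/9)·(10) = 337/45.

337/45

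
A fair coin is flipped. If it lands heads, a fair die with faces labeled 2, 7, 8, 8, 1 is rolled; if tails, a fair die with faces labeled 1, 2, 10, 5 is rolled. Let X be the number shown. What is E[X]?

97/20

E[X | heads] = (2+7+8+8+1)/5 = 26/5.
E[X | tails] = (1+2+10+5)/4 = 9/2.
E[X] = (1/2)·(26/5) + (1/2)·(9/2) = 97/20.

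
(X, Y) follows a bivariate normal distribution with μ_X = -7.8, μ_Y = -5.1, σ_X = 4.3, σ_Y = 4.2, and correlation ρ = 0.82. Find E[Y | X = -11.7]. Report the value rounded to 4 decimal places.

-8.2236

The regression of Y on X has slope ρ·σ_Y/σ_X and passes through (μ_X, μ_Y).
E[Y | X=-11.7] = -5.1 + (0.82)·(4.2/4.3)·(-11.7 − (-7.8)) = -5.1 + (0.80093)·(-3.9) = -8.2236.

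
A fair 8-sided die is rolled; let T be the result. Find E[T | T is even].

Given T is even, T is equally likely to be any of {2, 4, 6, 8}.
E[T | T is even] = (2 + 4 + 6 + 8) / 4 = 5.

5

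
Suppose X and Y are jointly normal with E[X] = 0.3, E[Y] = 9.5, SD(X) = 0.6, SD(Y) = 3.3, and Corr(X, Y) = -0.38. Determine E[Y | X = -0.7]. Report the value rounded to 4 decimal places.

11.5900

E[Y | X=x] = μ_Y + ρ(σ_Y/σ_X)(x − μ_X) for jointly normal variables.
E[Y | X=-0.7] = 9.5 + (-0.38)·(3.3/0.6)·(-0.7 − (0.3)) = 9.5 + (-2.09)·(-1) = 11.5900.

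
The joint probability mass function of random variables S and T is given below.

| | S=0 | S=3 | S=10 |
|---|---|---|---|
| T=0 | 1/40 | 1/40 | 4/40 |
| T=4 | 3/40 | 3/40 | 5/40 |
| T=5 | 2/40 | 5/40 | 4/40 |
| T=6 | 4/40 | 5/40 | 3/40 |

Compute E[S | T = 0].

43/6

P(T = 0) = 3/20.
Summing S·P(S=x,T=y) over the conditioning event gives 43/40.
E[S | T = 0] = (43/40) / (3/20) = 43/6.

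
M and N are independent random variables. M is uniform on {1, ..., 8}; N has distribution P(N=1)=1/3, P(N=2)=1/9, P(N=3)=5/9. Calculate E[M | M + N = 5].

25/9

P(M + N = 5) = 1/8.
Summing M·P(x,y) over outcomes with M + N = 5 gives 25/72.
E[M | M + N = 5] = (25/72) / (1/8) = 25/9.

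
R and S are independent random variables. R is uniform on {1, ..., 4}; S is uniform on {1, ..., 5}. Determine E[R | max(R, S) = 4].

22/7

Outcomes with max(R, S) = 4: (1,4), (2,4), (3,4), (4,1), (4,2), (4,3), (4,4), each with probability 1/20.
E[R | max(R, S) = 4] = (1 + 2 + 3 + 4 + 4 + 4 + 4) / 7 = 22/7.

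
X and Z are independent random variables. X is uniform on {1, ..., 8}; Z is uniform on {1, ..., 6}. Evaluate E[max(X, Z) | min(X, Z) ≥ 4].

P(min(X, Z) ≥ 4) = 5/16.
Summing max(X,Z)·P(x,y) over outcomes with min(X, Z) ≥ 4 gives 47/24.
E[max(X, Z) | min(X, Z) ≥ 4] = (47/24) / (5/16) = 94/15.

94/15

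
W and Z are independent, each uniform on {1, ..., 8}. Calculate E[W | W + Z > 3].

284/61

P(W + Z > 3) = 61/64.
Summing W·P(x,y) over outcomes with W + Z > 3 gives 71/16.
E[W | W + Z > 3] = (71/16) / (61/64) = 284/61.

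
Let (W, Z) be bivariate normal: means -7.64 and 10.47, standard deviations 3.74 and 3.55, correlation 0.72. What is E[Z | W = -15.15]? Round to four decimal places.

The regression of Z on W has slope ρ·σ_Z/σ_W and passes through (μ_W, μ_Z).
E[Z | W=-15.15] = 10.47 + (0.72)·(3.55/3.74)·(-15.15 − (-7.64)) = 10.47 + (0.68342)·(-7.51) = 5.3375.

5.3375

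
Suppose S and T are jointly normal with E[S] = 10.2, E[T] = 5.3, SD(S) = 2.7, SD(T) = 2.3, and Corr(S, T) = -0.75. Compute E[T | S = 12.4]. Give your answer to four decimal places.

3.8944

The regression of T on S has slope ρ·σ_T/σ_S and passes through (μ_S, μ_T).
E[T | S=12.4] = 5.3 + (-0.75)·(2.3/2.7)·(12.4 − (10.2)) = 5.3 + (-0.63889)·(2.2) = 3.8944.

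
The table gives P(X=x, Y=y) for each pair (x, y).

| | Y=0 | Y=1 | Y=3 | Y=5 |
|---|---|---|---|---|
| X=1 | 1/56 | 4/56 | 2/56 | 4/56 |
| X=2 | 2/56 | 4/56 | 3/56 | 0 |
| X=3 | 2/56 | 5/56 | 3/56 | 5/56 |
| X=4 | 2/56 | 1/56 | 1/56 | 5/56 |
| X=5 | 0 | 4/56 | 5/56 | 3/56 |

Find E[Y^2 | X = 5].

P(X = 5) = 3/14.
Summing Y^2·P(X=x,Y=y) over the conditioning event gives 31/14.
E[Y^2 | X = 5] = (31/14) / (3/14) = 31/3.

31/3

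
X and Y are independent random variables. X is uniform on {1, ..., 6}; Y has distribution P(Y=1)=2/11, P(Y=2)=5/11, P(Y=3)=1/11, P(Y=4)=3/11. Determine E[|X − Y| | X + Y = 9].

3/2

P(X + Y = 9) = 2/33.
Summing |X−Y|·P(x,y) over outcomes with X + Y = 9 gives 1/11.
E[|X − Y| | X + Y = 9] = (1/11) / (2/33) = 3/2.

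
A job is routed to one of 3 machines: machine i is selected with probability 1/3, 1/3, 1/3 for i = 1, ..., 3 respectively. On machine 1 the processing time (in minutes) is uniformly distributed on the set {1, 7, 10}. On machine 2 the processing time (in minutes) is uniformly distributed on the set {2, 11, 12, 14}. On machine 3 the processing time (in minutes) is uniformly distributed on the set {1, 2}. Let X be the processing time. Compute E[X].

23/4

E[X | machine 1] = (1+7+10)/3 = 6.
E[X | machine 2] = (2+11+12+14)/4 = 39/4.
E[X | machine 3] = (1+2)/2 = 3/2.
By the law of total expectation,
E[X] = (1/3)·(6) + (1/3)·(39/4) + (1/3)·(3/2) = 23/4.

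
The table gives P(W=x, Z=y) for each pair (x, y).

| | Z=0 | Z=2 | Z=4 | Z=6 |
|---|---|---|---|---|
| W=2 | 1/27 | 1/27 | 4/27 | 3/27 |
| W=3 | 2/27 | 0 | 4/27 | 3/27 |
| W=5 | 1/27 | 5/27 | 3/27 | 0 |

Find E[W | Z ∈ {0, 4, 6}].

3

P(Z ∈ {0, 4, 6}) = 7/9.
Σ W·P over the event = 2·(1/27) + 2·(4/27) + 2·(3/27) + 3·(2/27) + 3·(4/27) + 3·(3/27) + 5·(1/27) + 5·(3/27) = 7/3.
E[W | Z ∈ {0, 4, 6}] = (7/3) / (7/9) = 3.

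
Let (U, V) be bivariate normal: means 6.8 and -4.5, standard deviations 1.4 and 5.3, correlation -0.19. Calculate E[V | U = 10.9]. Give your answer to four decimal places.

The regression of V on U has slope ρ·σ_V/σ_U and passes through (μ_U, μ_V).
E[V | U=10.9] = -4.5 + (-0.19)·(5.3/1.4)·(10.9 − (6.8)) = -4.5 + (-0.71929)·(4.1) = -7.4491.

-7.4491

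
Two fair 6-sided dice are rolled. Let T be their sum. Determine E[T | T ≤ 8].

76/13

P(T ≤ 8) = 13/18.
Σ over the event: 2·1/36 + 3·1/18 + 4·1/12 + 5·1/9 + 6·5/36 + 7·1/6 + 8·5/36 = 38/9.
E[T | T ≤ 8] = (38/9) / (13/18) = 76/13.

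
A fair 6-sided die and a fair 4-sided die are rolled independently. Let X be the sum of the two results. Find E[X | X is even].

6

P(X is even) = 1/2.
Σ over the event: 2·1/24 + 4·1/8 + 6·1/6 + 8·1/8 + 10·1/24 = 3.
E[X | X is even] = (3) / (1/2) = 6.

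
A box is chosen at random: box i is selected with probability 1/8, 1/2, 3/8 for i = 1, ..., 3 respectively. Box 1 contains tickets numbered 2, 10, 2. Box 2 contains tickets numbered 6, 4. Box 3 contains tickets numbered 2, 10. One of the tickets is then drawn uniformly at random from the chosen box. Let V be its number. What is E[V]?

E[V | box 1] = (2+10+2)/3 = 14/3.
E[V | box 2] = (6+4)/2 = 5.
E[V | box 3] = (2+10)/2 = 6.
By the law of total expectation,
E[V] = (1/8)·(14/3) + (1/2)·(5) + (3/8)·(6) = 16/3.

16/3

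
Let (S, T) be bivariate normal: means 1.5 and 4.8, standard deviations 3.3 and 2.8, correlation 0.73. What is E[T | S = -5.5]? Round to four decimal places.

0.4642

The regression of T on S has slope ρ·σ_T/σ_S and passes through (μ_S, μ_T).
E[T | S=-5.5] = 4.8 + (0.73)·(2.8/3.3)·(-5.5 − (1.5)) = 4.8 + (0.619394)·(-7) = 0.4642.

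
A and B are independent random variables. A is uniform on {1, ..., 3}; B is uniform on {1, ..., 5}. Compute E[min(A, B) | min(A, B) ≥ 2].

Outcomes with min(A, B) ≥ 2: (2,2), (2,3), (2,4), (2,5), (3,2), (3,3), (3,4), (3,5), each with probability 1/15.
E[min(A, B) | min(A, B) ≥ 2] = (2 + 2 + 2 + 2 + 2 + 3 + 3 + 3) / 8 = 19/8.

19/8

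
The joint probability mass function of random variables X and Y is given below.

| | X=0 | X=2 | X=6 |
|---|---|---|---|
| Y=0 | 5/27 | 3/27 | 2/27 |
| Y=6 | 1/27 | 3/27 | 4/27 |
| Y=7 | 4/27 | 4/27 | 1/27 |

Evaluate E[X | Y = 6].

15/4

P(Y = 6) = 8/27.
Σ X·P over the event = 0·(1/27) + 2·(3/27) + 6·(4/27) = 10/9.
E[X | Y = 6] = (10/9) / (8/27) = 15/4.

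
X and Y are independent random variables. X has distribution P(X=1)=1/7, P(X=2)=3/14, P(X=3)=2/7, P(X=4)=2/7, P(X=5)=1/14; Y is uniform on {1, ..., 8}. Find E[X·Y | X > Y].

188/27

P(X > Y) = 27/112.
Summing XY·P(x,y) over outcomes with X > Y gives 47/28.
E[X·Y | X > Y] = (47/28) / (27/112) = 188/27.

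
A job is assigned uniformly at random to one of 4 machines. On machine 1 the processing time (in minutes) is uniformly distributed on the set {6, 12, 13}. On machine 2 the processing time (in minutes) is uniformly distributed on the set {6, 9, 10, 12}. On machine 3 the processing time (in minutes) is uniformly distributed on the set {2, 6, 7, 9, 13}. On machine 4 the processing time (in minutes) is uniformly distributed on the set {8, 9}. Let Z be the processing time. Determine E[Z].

E[Z | machine 1] = (6+12+13)/3 = 31/3.
E[Z | machine 2] = (6+9+10+12)/4 = 37/4.
E[Z | machine 3] = (2+6+7+9+13)/5 = 37/5.
E[Z | machine 4] = (8+9)/2 = 17/2.
E[Z] = (1/4)·(31/3) + (1/4)·(37/4) + (1/4)·(37/5) + (1/4)·(17/2) = 2129/240.

2129/240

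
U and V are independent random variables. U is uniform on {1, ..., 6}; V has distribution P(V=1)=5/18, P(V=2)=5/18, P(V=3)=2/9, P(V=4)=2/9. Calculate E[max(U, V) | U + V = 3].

P(U + V = 3) = 5/54.
Summing max(U,V)·P(x,y) over outcomes with U + V = 3 gives 5/27.
E[max(U, V) | U + V = 3] = (5/27) / (5/54) = 2.

2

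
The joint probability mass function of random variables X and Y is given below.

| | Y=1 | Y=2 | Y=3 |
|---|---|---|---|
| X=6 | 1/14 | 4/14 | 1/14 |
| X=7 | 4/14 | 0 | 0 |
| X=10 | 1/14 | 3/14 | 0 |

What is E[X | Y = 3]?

6

P(Y = 3) = 1/14.
Summing X·P(X=x,Y=y) over the conditioning event gives 3/7.
E[X | Y = 3] = (3/7) / (1/14) = 6.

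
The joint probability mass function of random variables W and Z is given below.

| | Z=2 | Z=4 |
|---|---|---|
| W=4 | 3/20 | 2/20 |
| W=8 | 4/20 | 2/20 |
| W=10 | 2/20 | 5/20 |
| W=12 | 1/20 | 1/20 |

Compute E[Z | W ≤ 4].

P(W ≤ 4) = 1/4.
Σ Z·P over the event = 2·(3/20) + 4·(2/20) = 7/10.
E[Z | W ≤ 4] = (7/10) / (1/4) = 14/5.

14/5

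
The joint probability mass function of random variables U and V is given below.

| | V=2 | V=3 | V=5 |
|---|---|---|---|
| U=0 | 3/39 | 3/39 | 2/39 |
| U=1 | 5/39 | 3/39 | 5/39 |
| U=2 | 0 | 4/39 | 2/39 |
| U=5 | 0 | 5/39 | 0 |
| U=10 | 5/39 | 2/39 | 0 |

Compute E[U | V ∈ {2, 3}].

37/10

P(V ∈ {2, 3}) = 10/13.
Σ U·P over the event = 0·(3/39) + 0·(3/39) + 1·(5/39) + 1·(3/39) + 2·(4/39) + 5·(5/39) + 10·(5/39) + 10·(2/39) = 37/13.
E[U | V ∈ {2, 3}] = (37/13) / (10/13) = 37/10.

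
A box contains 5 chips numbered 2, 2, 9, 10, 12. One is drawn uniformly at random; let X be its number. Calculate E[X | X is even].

P(X is even) = 4/5.
Σ over the event: 2·2/5 + 10·1/5 + 12·1/5 = 26/5.
E[X | X is even] = (26/5) / (4/5) = 13/2.

13/2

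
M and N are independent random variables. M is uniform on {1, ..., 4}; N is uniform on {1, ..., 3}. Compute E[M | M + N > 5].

11/3

Outcomes with M + N > 5: (3,3), (4,2), (4,3), each with probability 1/12.
E[M | M + N > 5] = (3 + 4 + 4) / 3 = 11/3.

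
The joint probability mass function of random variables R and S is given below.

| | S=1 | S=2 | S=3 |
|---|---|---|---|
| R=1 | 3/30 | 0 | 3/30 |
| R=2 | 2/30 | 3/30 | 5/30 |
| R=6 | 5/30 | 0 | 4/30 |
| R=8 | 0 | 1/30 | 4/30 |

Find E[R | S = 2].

P(S = 2) = 2/15.
Σ R·P over the event = 2·(3/30) + 8·(1/30) = 7/15.
E[R | S = 2] = (7/15) / (2/15) = 7/2.

7/2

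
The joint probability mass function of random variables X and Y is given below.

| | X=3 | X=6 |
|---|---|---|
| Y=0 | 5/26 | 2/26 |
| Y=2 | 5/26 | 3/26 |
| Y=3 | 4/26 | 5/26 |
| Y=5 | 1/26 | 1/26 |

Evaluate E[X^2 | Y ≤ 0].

P(Y ≤ 0) = 7/26.
Σ X^2·P over the event = 9·(5/26) + 36·(2/26) = 9/2.
E[X^2 | Y ≤ 0] = (9/2) / (7/26) = 117/7.

117/7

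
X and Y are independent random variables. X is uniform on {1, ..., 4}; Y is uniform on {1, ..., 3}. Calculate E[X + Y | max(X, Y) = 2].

10/3

P(max(X, Y) = 2) = 1/4.
Summing (X+Y)·P(x,y) over outcomes with max(X, Y) = 2 gives 5/6.
E[X + Y | max(X, Y) = 2] = (5/6) / (1/4) = 10/3.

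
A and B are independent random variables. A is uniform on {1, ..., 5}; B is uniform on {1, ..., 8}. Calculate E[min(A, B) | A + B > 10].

P(A + B > 10) = 3/20.
Summing min(A,B)·P(x,y) over outcomes with A + B > 10 gives 13/20.
E[min(A, B) | A + B > 10] = (13/20) / (3/20) = 13/3.

13/3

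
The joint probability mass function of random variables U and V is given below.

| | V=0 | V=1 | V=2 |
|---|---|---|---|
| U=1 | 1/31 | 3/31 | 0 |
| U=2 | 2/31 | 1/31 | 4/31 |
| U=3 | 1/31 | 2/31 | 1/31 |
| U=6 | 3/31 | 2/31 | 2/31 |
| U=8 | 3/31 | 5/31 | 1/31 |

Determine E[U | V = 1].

63/13

P(V = 1) = 13/31.
Σ U·P over the event = 1·(3/31) + 2·(1/31) + 3·(2/31) + 6·(2/31) + 8·(5/31) = 63/31.
E[U | V = 1] = (63/31) / (13/31) = 63/13.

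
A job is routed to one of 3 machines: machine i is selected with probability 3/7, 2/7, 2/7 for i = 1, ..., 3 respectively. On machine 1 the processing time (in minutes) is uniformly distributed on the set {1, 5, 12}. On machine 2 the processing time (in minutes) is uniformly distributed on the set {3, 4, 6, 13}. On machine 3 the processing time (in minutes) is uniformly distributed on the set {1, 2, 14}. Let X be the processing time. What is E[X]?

E[X | machine 1] = (1+5+12)/3 = 6.
E[X | machine 2] = (3+4+6+13)/4 = 13/2.
E[X | machine 3] = (1+2+14)/3 = 17/3.
By the law of total expectation,
E[X] = (3/7)·(6) + (2/7)·(13/2) + (2/7)·(17/3) = 127/21.

127/21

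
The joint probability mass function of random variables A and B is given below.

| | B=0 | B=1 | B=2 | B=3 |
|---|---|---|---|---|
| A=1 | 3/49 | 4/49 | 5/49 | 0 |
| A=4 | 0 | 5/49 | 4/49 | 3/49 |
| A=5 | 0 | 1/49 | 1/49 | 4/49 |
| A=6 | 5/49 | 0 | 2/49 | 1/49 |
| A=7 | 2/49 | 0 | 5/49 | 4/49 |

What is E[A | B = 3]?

P(B = 3) = 12/49.
Summing A·P(A=x,B=y) over the conditioning event gives 66/49.
E[A | B = 3] = (66/49) / (12/49) = 11/2.

11/2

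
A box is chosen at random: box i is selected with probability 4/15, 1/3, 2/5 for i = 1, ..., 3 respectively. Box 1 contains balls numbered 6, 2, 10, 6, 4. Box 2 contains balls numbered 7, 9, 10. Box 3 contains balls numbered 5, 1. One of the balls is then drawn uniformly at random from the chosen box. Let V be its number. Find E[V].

1256/225

E[V | box 1] = (6+2+10+6+4)/5 = 28/5.
E[V | box 2] = (7+9+10)/3 = 26/3.
E[V | box 3] = (5+1)/2 = 3.
By the law of total expectation,
E[V] = (4/15)·(28/5) + (1/3)·(26/3) + (2/5)·(3) = 1256/225.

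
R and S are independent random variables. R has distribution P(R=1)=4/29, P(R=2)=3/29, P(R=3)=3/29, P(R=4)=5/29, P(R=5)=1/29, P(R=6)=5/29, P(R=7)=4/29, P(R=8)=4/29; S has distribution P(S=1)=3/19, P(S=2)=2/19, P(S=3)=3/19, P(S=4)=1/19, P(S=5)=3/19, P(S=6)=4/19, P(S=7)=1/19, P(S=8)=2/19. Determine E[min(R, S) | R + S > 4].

1669/495

P(R + S > 4) = 495/551.
Summing min(R,S)·P(x,y) over outcomes with R + S > 4 gives 1669/551.
E[min(R, S) | R + S > 4] = (1669/551) / (495/551) = 1669/495.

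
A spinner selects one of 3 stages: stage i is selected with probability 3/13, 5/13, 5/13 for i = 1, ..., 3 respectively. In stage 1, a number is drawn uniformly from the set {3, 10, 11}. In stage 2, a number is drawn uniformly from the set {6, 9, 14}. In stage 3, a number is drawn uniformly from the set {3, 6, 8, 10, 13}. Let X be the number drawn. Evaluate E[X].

337/39

E[X | stage 1] = (3+10+11)/3 = 8.
E[X | stage 2] = (6+9+14)/3 = 29/3.
E[X | stage 3] = (3+6+8+10+13)/5 = 8.
E[X] = (3/13)·(8) + (5/13)·(29/3) + (5/13)·(8) = 337/39.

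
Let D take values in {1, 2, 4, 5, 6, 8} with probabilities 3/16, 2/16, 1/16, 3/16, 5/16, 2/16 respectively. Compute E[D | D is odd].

P(D is odd) = 3/8.
Σ over the event: 1·3/16 + 5·3/16 = 9/8.
E[D | D is odd] = (9/8) / (3/8) = 3.

3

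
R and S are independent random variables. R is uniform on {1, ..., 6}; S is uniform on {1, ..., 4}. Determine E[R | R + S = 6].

P(R + S = 6) = 1/6.
Summing R·P(x,y) over outcomes with R + S = 6 gives 7/12.
E[R | R + S = 6] = (7/12) / (1/6) = 7/2.

7/2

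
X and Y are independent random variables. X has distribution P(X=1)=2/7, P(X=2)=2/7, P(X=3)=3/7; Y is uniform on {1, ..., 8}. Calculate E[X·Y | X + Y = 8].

P(X + Y = 8) = 1/8.
Summing XY·P(x,y) over outcomes with X + Y = 8 gives 83/56.
E[X·Y | X + Y = 8] = (83/56) / (1/8) = 83/7.

83/7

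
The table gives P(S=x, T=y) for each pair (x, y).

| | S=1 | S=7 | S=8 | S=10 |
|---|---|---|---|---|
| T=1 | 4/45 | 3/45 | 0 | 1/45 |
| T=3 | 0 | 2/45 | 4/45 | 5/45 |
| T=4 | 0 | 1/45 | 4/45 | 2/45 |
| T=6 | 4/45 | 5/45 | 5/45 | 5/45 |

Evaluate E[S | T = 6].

P(T = 6) = 19/45.
Σ S·P over the event = 1·(4/45) + 7·(5/45) + 8·(5/45) + 10·(5/45) = 43/15.
E[S | T = 6] = (43/15) / (19/45) = 129/19.

129/19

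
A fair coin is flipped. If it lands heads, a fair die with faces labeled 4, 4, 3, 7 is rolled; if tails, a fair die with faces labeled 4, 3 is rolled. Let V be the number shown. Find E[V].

E[V | heads] = (4+4+3+7)/4 = 9/2.
E[V | tails] = (4+3)/2 = 7/2.
By the law of total expectation,
E[V] = (1/2)·(9/2) + (1/2)·(7/2) = 4.

4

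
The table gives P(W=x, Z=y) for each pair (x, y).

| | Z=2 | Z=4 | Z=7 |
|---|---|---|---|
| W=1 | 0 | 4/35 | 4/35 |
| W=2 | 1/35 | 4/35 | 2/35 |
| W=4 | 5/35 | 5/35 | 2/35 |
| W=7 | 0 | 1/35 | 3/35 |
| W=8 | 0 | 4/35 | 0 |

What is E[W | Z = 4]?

71/18

P(Z = 4) = 18/35.
Σ W·P over the event = 1·(4/35) + 2·(4/35) + 4·(5/35) + 7·(1/35) + 8·(4/35) = 71/35.
E[W | Z = 4] = (71/35) / (18/35) = 71/18.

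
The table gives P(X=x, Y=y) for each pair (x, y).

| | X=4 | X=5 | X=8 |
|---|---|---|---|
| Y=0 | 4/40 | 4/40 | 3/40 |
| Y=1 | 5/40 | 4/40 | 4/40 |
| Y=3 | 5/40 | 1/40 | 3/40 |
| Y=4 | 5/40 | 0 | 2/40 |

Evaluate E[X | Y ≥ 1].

157/29

P(Y ≥ 1) = 29/40.
Σ X·P over the event = 4·(5/40) + 4·(5/40) + 4·(5/40) + 5·(4/40) + 5·(1/40) + 8·(4/40) + 8·(3/40) + 8·(2/40) = 157/40.
E[X | Y ≥ 1] = (157/40) / (29/40) = 157/29.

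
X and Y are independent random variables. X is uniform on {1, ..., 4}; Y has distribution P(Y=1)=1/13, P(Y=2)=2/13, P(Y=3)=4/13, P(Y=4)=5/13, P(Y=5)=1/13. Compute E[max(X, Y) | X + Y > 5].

4

P(X + Y > 5) = 29/52.
Summing max(X,Y)·P(x,y) over outcomes with X + Y > 5 gives 29/13.
E[max(X, Y) | X + Y > 5] = (29/13) / (29/52) = 4.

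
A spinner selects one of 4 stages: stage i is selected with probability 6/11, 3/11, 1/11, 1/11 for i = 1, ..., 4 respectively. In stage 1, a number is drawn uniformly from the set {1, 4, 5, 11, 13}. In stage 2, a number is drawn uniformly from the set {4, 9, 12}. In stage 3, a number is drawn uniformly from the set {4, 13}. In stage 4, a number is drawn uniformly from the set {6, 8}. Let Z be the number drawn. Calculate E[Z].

E[Z | stage 1] = (1+4+5+11+13)/5 = 34/5.
E[Z | stage 2] = (4+9+12)/3 = 25/3.
E[Z | stage 3] = (4+13)/2 = 17/2.
E[Z | stage 4] = (6+8)/2 = 7.
E[Z] = (6/11)·(34/5) + (3/11)·(25/3) + (1/11)·(17/2) + (1/11)·(7) = 813/110.

813/110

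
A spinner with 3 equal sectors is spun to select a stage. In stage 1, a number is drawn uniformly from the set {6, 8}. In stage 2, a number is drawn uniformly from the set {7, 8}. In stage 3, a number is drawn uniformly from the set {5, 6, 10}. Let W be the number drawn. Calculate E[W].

43/6

E[W | stage 1] = (6+8)/2 = 7.
E[W | stage 2] = (7+8)/2 = 15/2.
E[W | stage 3] = (5+6+10)/3 = 7.
E[W] = (1/3)·(7) + (1/3)·(15/2) + (1/3)·(7) = 43/6.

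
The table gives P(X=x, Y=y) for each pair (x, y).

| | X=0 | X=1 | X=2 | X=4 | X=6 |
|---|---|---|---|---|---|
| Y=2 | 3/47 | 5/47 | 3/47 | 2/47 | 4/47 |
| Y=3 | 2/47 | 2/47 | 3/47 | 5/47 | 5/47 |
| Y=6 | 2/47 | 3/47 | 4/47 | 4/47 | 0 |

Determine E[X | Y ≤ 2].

43/17

P(Y ≤ 2) = 17/47.
Σ X·P over the event = 0·(3/47) + 1·(5/47) + 2·(3/47) + 4·(2/47) + 6·(4/47) = 43/47.
E[X | Y ≤ 2] = (43/47) / (17/47) = 43/17.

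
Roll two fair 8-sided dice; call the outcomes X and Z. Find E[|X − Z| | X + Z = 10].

24/7

Outcomes with X + Z = 10: (2,8), (3,7), (4,6), (5,5), (6,4), (7,3), (8,2), each with probability 1/64.
E[|X − Z| | X + Z = 10] = (6 + 4 + 2 + 0 + 2 + 4 + 6) / 7 = 24/7.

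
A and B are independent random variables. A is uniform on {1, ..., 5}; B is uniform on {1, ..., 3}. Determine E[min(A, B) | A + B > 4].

P(A + B > 4) = 3/5.
Summing min(A,B)·P(x,y) over outcomes with A + B > 4 gives 19/15.
E[min(A, B) | A + B > 4] = (19/15) / (3/5) = 19/9.

19/9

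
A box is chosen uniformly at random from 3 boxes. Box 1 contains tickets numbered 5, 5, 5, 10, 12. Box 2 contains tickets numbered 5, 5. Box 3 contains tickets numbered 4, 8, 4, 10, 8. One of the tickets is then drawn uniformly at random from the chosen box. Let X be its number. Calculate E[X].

32/5

E[X | box 1] = (5+5+5+10+12)/5 = 37/5.
E[X | box 2] = (5+5)/2 = 5.
E[X | box 3] = (4+8+4+10+8)/5 = 34/5.
By the law of total expectation,
E[X] = (1/3)·(37/5) + (1/3)·(5) + (1/3)·(34/5) = 32/5.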